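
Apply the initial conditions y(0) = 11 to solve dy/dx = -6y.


General solution of y' = -6y is y = Ce^(-6x).
Apply y(0) = 11: C = 11.
Particular solution: y = 11e^(-6x).


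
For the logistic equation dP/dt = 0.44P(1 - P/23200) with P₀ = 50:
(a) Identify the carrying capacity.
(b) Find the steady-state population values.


Logistic ODE dP/dt = 0.44P(1 - P/23200) has equilibria where dP/dt = 0, i.e. P = 0 or P = 23200.
The coefficient (1 - P/K) = 0 when P = K, identifying K = 23200 as the carrying capacity.
(a) K = 23200; (b) equilibria P = 0 and P = 23200.


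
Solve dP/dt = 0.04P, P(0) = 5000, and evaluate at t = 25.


The ODE dP/dt = 0.04P has solution P(t) = P(0)e^(0.04t).
Substitute P(0) = 5000 and t = 25: P(25) = 5000 e^(1.00) ≈ 13591.


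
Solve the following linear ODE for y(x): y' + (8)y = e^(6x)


P(x) = 8 ⇒ μ = e^(8x).
(μ y)' = e^(14x) ⇒ μ y = e^(14x)/14 + C.
Divide by μ: y = (1/14)e^(6x) + Ce^(-8x).


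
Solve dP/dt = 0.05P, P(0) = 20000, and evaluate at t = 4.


The ODE dP/dt = 0.05P has solution P(t) = P(0)e^(0.05t).
Substitute P(0) = 20000 and t = 4: P(4) = 20000 e^(0.20) ≈ 24428.


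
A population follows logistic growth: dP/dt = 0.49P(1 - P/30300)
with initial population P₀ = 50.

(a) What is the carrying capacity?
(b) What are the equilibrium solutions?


Logistic ODE dP/dt = 0.49P(1 - P/30300) has equilibria where dP/dt = 0, i.e. P = 0 or P = 30300.
The coefficient (1 - P/K) = 0 when P = K, identifying K = 30300 as the carrying capacity.
(a) K = 30300; (b) equilibria P = 0 and P = 30300.


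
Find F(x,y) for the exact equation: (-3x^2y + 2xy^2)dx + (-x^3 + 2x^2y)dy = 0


Check exactness: ∂M/∂y = -3x^2 + 4xy and ∂N/∂x = -3x^2 + 4xy; equal, so the equation is exact.
Integrate M with respect to x (treating y as constant): ∫M dx = -x^3y + x^2y^2 + h(y).
Differentiate w.r.t. y and set equal to N: all terms match, so h'(y) = 0 and h is a constant absorbed into C.
General solution: -x^3y + x^2y^2 = C.


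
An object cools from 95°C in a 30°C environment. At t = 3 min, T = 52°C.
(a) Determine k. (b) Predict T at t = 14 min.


Newton's law: T(t) = T_a + (T₀ - T_a)e^(-kt).
(a) Use T(3) = 52: (52 - 30)/(95 - 30) = e^(-k·3), so k = -ln(0.338)/3 ≈ 0.3611.
(b) Apply k to t = 14: T(14) = 30 + (65)e^(-5.056) ≈ 30.4°C.


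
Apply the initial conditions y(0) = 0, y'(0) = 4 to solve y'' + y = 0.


Characteristic roots of r² + 1 = 0 are ±1i, so y = C₁cos(x) + C₂sin(x).
Apply y(0) = 0: C₁ = 0. Differentiate and apply y'(0) = 4: 1·C₂ = 4, so C₂ = 4.
Particular solution: y = 4sin(x).


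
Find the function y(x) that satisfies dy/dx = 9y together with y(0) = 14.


General solution of y' = 9y is y = Ce^(9x).
Apply y(0) = 14: C = 14.
Particular solution: y = 14e^(9x).


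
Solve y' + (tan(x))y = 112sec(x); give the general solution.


P(x) = tan(x) ⇒ μ = e^(∫tan(x)dx) = sec(x).
(sec(x) y)' = 112sec²(x) ⇒ sec(x) y = 112tan(x) + C.
Multiply by cos(x): y = 112sin(x) + C·cos(x).


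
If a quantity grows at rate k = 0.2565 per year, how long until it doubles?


Exponential growth: P(t) = P₀ e^(0.2565t). Set P(t)/P₀ = 2: e^(0.2565t) = 2.
Solve: t = ln(2)/0.2565 ≈ 2.70 years.


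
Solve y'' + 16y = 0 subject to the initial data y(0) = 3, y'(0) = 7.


Characteristic roots of r² + 16 = 0 are ±4i, so y = C₁cos(4x) + C₂sin(4x).
Apply y(0) = 3: C₁ = 3. Differentiate and apply y'(0) = 7: 4·C₂ = 7, so C₂ = 7/4.
Particular solution: y = 3cos(4x) + (7/4)sin(4x).


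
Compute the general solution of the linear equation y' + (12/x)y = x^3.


P(x) = 12/x ⇒ μ = x^12.
(x^12 y)' = x^15 ⇒ x^12 y = x^16/(16) + C.
Solve for y: y = (1/16)x^4 + C/x^12.


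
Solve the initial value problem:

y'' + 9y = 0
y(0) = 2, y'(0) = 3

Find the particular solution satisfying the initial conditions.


Characteristic roots of r² + 9 = 0 are ±3i, so y = C₁cos(3x) + C₂sin(3x).
Apply y(0) = 2: C₁ = 2. Differentiate and apply y'(0) = 3: 3·C₂ = 3, so C₂ = 1.
Particular solution: y = 2cos(3x) + sin(3x).


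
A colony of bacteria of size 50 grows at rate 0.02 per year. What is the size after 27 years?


The ODE dP/dt = 0.02P has solution P(t) = P(0)e^(0.02t).
Substitute P(0) = 50 and t = 27: P(27) = 50 e^(0.54) ≈ 86.


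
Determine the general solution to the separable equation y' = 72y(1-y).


Separate: dy/[y(1-y)] = 72 dx.
Partial fractions: 1/[y(1-y)] = 1/y + 1/(1-y).
Integrate: ln|y/(1-y)| = 72x + C₀.
Solve for y: y = 1/(1 + Ce^(-72x)).


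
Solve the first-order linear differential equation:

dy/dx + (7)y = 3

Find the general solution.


P(x) = 7, Q(x) = 3; integrating factor μ = e^(7x).
(μ y)' = 3e^(7x) ⇒ μ y = (3/7)e^(7x) + C.
Divide by μ: y = 3/7 + Ce^(-7x).


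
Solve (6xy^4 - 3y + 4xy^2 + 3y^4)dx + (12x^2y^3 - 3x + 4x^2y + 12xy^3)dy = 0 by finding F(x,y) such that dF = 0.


Check exactness: ∂M/∂y = 24xy^3 - 3 + 8xy + 12y^3 and ∂N/∂x = 24xy^3 - 3 + 8xy + 12y^3; equal, so the equation is exact.
Integrate M with respect to x (treating y as constant): ∫M dx = 3x^2y^4 - 3xy + 2x^2y^2 + 3xy^4 + h(y).
Differentiate w.r.t. y and set equal to N: all terms match, so h'(y) = 0 and h is a constant absorbed into C.
General solution: 3x^2y^4 - 3xy + 2x^2y^2 + 3xy^4 = C.


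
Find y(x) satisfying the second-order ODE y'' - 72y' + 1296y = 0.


Characteristic equation: r² - 72r + 1296 = 0, i.e. (r - 36)² = 0.
Repeated root r = 36; include an x factor for the second linearly independent solution.
General solution: y = (C₁ + C₂x)e^(36x).


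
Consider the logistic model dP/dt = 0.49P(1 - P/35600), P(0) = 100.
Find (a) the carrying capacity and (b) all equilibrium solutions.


Logistic ODE dP/dt = 0.49P(1 - P/35600) has equilibria where dP/dt = 0, i.e. P = 0 or P = 35600.
The coefficient (1 - P/K) = 0 when P = K, identifying K = 35600 as the carrying capacity.
(a) K = 35600; (b) equilibria P = 0 and P = 35600.


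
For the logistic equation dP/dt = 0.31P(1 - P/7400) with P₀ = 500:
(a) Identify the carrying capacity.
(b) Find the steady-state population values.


Logistic ODE dP/dt = 0.31P(1 - P/7400) has equilibria where dP/dt = 0, i.e. P = 0 or P = 7400.
The coefficient (1 - P/K) = 0 when P = K, identifying K = 7400 as the carrying capacity.
(a) K = 7400; (b) equilibria P = 0 and P = 7400.


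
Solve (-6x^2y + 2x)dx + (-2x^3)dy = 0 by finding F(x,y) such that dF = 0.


Check exactness: ∂M/∂y = -6x^2 and ∂N/∂x = -6x^2; equal, so the equation is exact.
Integrate M with respect to x (treating y as constant): ∫M dx = -2x^3y + x^2 + h(y).
Differentiate w.r.t. y and set equal to N: all terms match, so h'(y) = 0 and h is a constant absorbed into C.
General solution: -2x^3y + x^2 = C.


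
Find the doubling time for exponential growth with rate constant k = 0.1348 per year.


Exponential growth: P(t) = P₀ e^(0.1348t). Set P(t)/P₀ = 2: e^(0.1348t) = 2.
Solve: t = ln(2)/0.1348 ≈ 5.14 years.


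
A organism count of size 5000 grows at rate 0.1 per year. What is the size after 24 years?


The ODE dP/dt = 0.1P has solution P(t) = P(0)e^(0.1t).
Substitute P(0) = 5000 and t = 24: P(24) = 5000 e^(2.40) ≈ 55116.


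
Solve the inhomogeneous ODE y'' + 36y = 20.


Homogeneous part: r² + 36 = 0 ⇒ r = ±6i, so y_h = C₁cos(6x) + C₂sin(6x).
Try constant y_p = A; plug in: 36A = 20 ⇒ A = 5/9.
General solution: y = C₁cos(6x) + C₂sin(6x) + 5/9.


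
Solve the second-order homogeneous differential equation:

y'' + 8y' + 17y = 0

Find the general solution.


Characteristic equation: r² + 8r + 17 = 0.
Discriminant is negative; roots r = -4 ± 1i (complex conjugate pair).
General solution uses e^(α x)(C₁ cos(β x) + C₂ sin(β x)): y = e^(-4x)(C₁cos(x) + C₂sin(x)).


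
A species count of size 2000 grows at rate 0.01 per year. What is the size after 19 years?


The ODE dP/dt = 0.01P has solution P(t) = P(0)e^(0.01t).
Substitute P(0) = 2000 and t = 19: P(19) = 2000 e^(0.19) ≈ 2418.


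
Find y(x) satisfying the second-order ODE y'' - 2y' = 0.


Characteristic equation: r² - 2r = 0.
Factor: (r - 2)(r - 0) = 0 ⇒ r = 2, 0 (distinct real).
General solution: y = C₁e^(2x) + C₂.


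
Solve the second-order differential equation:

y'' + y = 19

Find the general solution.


Homogeneous part: r² + 1 = 0 ⇒ r = ±1i, so y_h = C₁cos(x) + C₂sin(x).
Try constant y_p = A; plug in: 1A = 19 ⇒ A = 19.
General solution: y = C₁cos(x) + C₂sin(x) + 19.


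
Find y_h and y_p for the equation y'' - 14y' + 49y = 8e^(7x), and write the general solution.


Characteristic polynomial (r - 7)² = 0; repeated root r = 7.
y_h = (C₁ + C₂x)e^(7x). Forcing matches the repeated root (resonance), so try y_p = Ax² e^(7x).
Substitute and solve for A: 2A = 8, so A = 4.
General solution: y = (C₁ + C₂x + 4x²)e^(7x).


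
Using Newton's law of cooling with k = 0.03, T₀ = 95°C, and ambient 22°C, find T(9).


Newton's law: dT/dt = -k(T - T_a) has solution T(t) = T_a + (T₀ - T_a)e^(-kt).
Plug in T_a = 22, T₀ = 95, k = 0.03, t = 9: T(9) = 22 + (73)e^(-0.27) ≈ 77.7°C.


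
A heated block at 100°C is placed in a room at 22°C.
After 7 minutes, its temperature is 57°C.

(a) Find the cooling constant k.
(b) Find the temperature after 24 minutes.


Newton's law: T(t) = T_a + (T₀ - T_a)e^(-kt).
(a) Use T(7) = 57: (57 - 22)/(100 - 22) = e^(-k·7), so k = -ln(0.449)/7 ≈ 0.1145.
(b) Apply k to t = 24: T(24) = 22 + (78)e^(-2.748) ≈ 27.0°C.


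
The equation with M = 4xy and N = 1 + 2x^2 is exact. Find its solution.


Check exactness: ∂M/∂y = 4x and ∂N/∂x = 4x; equal, so the equation is exact.
Integrate M with respect to x (treating y as constant): ∫M dx = 2x^2y + h(y).
Differentiate w.r.t. y and set equal to N: the x-dependent terms already match, leaving h'(y) = 1. Integrate: h(y) = y.
So F(x,y) = y + 2x^2y.
General solution: y + 2x^2y = C.


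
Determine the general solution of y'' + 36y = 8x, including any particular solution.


Homogeneous: r² + 36 = 0 ⇒ r = ±6i, y_h = C₁cos(6x) + C₂sin(6x).
Polynomial forcing; try y_p = Ax + B. Then y_p'' + 36 y_p = 36(Ax + B) = 8x, so B = 0 and A = 2/9.
General solution: y = C₁cos(6x) + C₂sin(6x) + (2/9)x.


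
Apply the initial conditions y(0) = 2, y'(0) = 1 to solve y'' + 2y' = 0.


Characteristic roots of r² + 2r = 0 are 0, -2.
General solution y = c₁ + c₂ e^(-2x).
Apply y(0) = 2: c₁ + c₂ = 2. Apply y'(0) = 1: 0 c₁ - 2 c₂ = 1.
Solve: c₁ = 5/2, c₂ = -1/2.
Particular solution: y = 5/2 - (1/2)e^(-2x).


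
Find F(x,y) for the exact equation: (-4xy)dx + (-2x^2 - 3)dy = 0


Check exactness: ∂M/∂y = -4x and ∂N/∂x = -4x; equal, so the equation is exact.
Integrate M with respect to x (treating y as constant): ∫M dx = -2x^2y + h(y).
Differentiate w.r.t. y and set equal to N: the x-dependent terms already match, leaving h'(y) = -3. Integrate: h(y) = -3y.
So F(x,y) = -2x^2y - 3y.
General solution: -2x^2y - 3y = C.


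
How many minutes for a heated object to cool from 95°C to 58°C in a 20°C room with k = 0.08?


From T(t) = T_a + (T₀ - T_a)e^(-kt), set T(t) = 58:
(58 - 20) / (95 - 20) = e^(-0.08t), so t = -ln(0.507)/0.08 ≈ 8.5 minutes.


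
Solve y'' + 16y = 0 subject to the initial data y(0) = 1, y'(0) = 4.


Characteristic roots of r² + 16 = 0 are ±4i, so y = C₁cos(4x) + C₂sin(4x).
Apply y(0) = 1: C₁ = 1. Differentiate and apply y'(0) = 4: 4·C₂ = 4, so C₂ = 1.
Particular solution: y = cos(4x) + sin(4x).


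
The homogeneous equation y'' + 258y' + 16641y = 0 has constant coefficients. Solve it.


Characteristic equation: r² + 258r + 16641 = 0, i.e. (r + 129)² = 0.
Repeated root r = -129; include an x factor for the second linearly independent solution.
General solution: y = (C₁ + C₂x)e^(-129x).


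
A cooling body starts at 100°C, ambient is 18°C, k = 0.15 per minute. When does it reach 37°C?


From T(t) = T_a + (T₀ - T_a)e^(-kt), set T(t) = 37:
(37 - 18) / (100 - 18) = e^(-0.15t), so t = -ln(0.232)/0.15 ≈ 9.7 minutes.


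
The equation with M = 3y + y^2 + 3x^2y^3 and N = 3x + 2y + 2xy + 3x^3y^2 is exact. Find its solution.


Check exactness: ∂M/∂y = 3 + 2y + 9x^2y^2 and ∂N/∂x = 3 + 2y + 9x^2y^2; equal, so the equation is exact.
Integrate M with respect to x (treating y as constant): ∫M dx = 3xy + xy^2 + x^3y^3 + h(y).
Differentiate w.r.t. y and set equal to N: the x-dependent terms already match, leaving h'(y) = 2y. Integrate: h(y) = y^2.
So F(x,y) = 3xy + y^2 + xy^2 + x^3y^3.
General solution: 3xy + y^2 + xy^2 + x^3y^3 = C.


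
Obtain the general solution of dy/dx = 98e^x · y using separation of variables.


Separate variables: dy/y = 98e^x dx.
Integrate: ln|y| = 98e^x + C₀.
Exponentiate: y = Ce^(98e^x).


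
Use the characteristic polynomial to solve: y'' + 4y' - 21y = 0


Characteristic equation: r² + 4r - 21 = 0.
Factor: (r - 3)(r + 7) = 0 ⇒ r = 3, -7 (distinct real).
General solution: y = C₁e^(3x) + C₂e^(-7x).


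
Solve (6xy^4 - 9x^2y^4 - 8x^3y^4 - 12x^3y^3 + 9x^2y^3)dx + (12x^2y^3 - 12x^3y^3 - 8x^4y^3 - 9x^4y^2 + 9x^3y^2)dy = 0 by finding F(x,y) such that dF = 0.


Check exactness: ∂M/∂y = 24xy^3 - 36x^2y^3 - 32x^3y^3 - 36x^3y^2 + 27x^2y^2 and ∂N/∂x = 24xy^3 - 36x^2y^3 - 32x^3y^3 - 36x^3y^2 + 27x^2y^2; equal, so the equation is exact.
Integrate M with respect to x (treating y as constant): ∫M dx = 3x^2y^4 - 3x^3y^4 - 2x^4y^4 - 3x^4y^3 + 3x^3y^3 + h(y).
Differentiate w.r.t. y and set equal to N: all terms match, so h'(y) = 0 and h is a constant absorbed into C.
General solution: 3x^2y^4 - 3x^3y^4 - 2x^4y^4 - 3x^4y^3 + 3x^3y^3 = C.


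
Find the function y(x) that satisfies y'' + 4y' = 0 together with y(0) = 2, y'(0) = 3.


Characteristic roots of r² + 4r = 0 are 0, -4.
General solution y = c₁ + c₂ e^(-4x).
Apply y(0) = 2: c₁ + c₂ = 2. Apply y'(0) = 3: 0 c₁ - 4 c₂ = 3.
Solve: c₁ = 11/4, c₂ = -3/4.
Particular solution: y = 11/4 - (3/4)e^(-4x).


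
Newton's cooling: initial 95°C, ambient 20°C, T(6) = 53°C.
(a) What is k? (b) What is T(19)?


Newton's law: T(t) = T_a + (T₀ - T_a)e^(-kt).
(a) Use T(6) = 53: (53 - 20)/(95 - 20) = e^(-k·6), so k = -ln(0.440)/6 ≈ 0.1368.
(b) Apply k to t = 19: T(19) = 20 + (75)e^(-2.600) ≈ 25.6°C.


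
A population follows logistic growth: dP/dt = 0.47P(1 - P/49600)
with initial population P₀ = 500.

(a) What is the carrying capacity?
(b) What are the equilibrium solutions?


Logistic ODE dP/dt = 0.47P(1 - P/49600) has equilibria where dP/dt = 0, i.e. P = 0 or P = 49600.
The coefficient (1 - P/K) = 0 when P = K, identifying K = 49600 as the carrying capacity.
(a) K = 49600; (b) equilibria P = 0 and P = 49600.


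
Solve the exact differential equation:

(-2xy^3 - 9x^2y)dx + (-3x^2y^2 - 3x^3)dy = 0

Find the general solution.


Check exactness: ∂M/∂y = -6xy^2 - 9x^2 and ∂N/∂x = -6xy^2 - 9x^2; equal, so the equation is exact.
Integrate M with respect to x (treating y as constant): ∫M dx = -x^2y^3 - 3x^3y + h(y).
Differentiate w.r.t. y and set equal to N: all terms match, so h'(y) = 0 and h is a constant absorbed into C.
General solution: -x^2y^3 - 3x^3y = C.


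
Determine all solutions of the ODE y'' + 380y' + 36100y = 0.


Characteristic equation: r² + 380r + 36100 = 0, i.e. (r + 190)² = 0.
Repeated root r = -190; include an x factor for the second linearly independent solution.
General solution: y = (C₁ + C₂x)e^(-190x).


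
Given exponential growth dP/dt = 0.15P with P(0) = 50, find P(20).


The ODE dP/dt = 0.15P has solution P(t) = P(0)e^(0.15t).
Substitute P(0) = 50 and t = 20: P(20) = 50 e^(3.00) ≈ 1004.


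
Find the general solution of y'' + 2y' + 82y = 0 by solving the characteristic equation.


Characteristic equation: r² + 2r + 82 = 0.
Discriminant is negative; roots r = -1 ± 9i (complex conjugate pair).
General solution uses e^(α x)(C₁ cos(β x) + C₂ sin(β x)): y = e^(-x)(C₁cos(9x) + C₂sin(9x)).


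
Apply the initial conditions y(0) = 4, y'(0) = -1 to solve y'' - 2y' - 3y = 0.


Characteristic roots of r² - 2r - 3 = 0 are -1, 3.
General solution y = c₁ e^(-x) + c₂ e^(3x).
Apply y(0) = 4: c₁ + c₂ = 4. Apply y'(0) = -1: -1 c₁ + 3 c₂ = -1.
Solve: c₁ = 13/4, c₂ = 3/4.
Particular solution: y = (13/4)e^(-x) + (3/4)e^(3x).


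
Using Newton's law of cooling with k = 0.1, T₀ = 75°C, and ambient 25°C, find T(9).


Newton's law: dT/dt = -k(T - T_a) has solution T(t) = T_a + (T₀ - T_a)e^(-kt).
Plug in T_a = 25, T₀ = 75, k = 0.1, t = 9: T(9) = 25 + (50)e^(-0.90) ≈ 45.3°C.


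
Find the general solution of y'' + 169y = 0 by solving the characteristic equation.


Characteristic equation: r² + 169 = 0.
Discriminant is negative; roots r = 0 ± 13i (complex conjugate pair).
General solution uses e^(α x)(C₁ cos(β x) + C₂ sin(β x)): y = C₁cos(13x) + C₂sin(13x).


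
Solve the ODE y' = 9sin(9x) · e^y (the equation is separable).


Separate: e^(-y) dy = 9sin(9x) dx.
Integrate: -e^(-y) = -cos(9x) + C₀.
Rearrange: e^(-y) = cos(9x) + C.


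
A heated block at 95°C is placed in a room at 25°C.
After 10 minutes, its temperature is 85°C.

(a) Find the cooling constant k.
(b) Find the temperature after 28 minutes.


Newton's law: T(t) = T_a + (T₀ - T_a)e^(-kt).
(a) Use T(10) = 85: (85 - 25)/(95 - 25) = e^(-k·10), so k = -ln(0.857)/10 ≈ 0.0154.
(b) Apply k to t = 28: T(28) = 25 + (70)e^(-0.432) ≈ 70.5°C.


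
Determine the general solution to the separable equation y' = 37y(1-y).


Separate: dy/[y(1-y)] = 37 dx.
Partial fractions: 1/[y(1-y)] = 1/y + 1/(1-y).
Integrate: ln|y/(1-y)| = 37x + C₀.
Solve for y: y = 1/(1 + Ce^(-37x)).


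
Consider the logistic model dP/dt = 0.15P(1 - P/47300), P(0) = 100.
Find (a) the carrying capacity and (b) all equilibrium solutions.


Logistic ODE dP/dt = 0.15P(1 - P/47300) has equilibria where dP/dt = 0, i.e. P = 0 or P = 47300.
The coefficient (1 - P/K) = 0 when P = K, identifying K = 47300 as the carrying capacity.
(a) K = 47300; (b) equilibria P = 0 and P = 47300.


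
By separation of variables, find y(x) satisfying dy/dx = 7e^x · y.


Separate variables: dy/y = 7e^x dx.
Integrate: ln|y| = 7e^x + C₀.
Exponentiate: y = Ce^(7e^x).


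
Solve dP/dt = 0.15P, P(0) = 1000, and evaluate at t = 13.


The ODE dP/dt = 0.15P has solution P(t) = P(0)e^(0.15t).
Substitute P(0) = 1000 and t = 13: P(13) = 1000 e^(1.95) ≈ 7029.


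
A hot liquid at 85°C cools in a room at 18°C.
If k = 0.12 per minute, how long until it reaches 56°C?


From T(t) = T_a + (T₀ - T_a)e^(-kt), set T(t) = 56:
(56 - 18) / (85 - 18) = e^(-0.12t), so t = -ln(0.567)/0.12 ≈ 4.7 minutes.


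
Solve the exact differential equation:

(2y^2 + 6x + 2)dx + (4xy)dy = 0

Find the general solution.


Check exactness: ∂M/∂y = 4y and ∂N/∂x = 4y; equal, so the equation is exact.
Integrate M with respect to x (treating y as constant): ∫M dx = 2xy^2 + 3x^2 + 2x + h(y).
Differentiate w.r.t. y and set equal to N: all terms match, so h'(y) = 0 and h is a constant absorbed into C.
General solution: 2xy^2 + 3x^2 + 2x = C.


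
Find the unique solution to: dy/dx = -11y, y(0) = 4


General solution of y' = -11y is y = Ce^(-11x).
Apply y(0) = 4: C = 4.
Particular solution: y = 4e^(-11x).


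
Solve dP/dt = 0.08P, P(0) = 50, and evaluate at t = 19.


The ODE dP/dt = 0.08P has solution P(t) = P(0)e^(0.08t).
Substitute P(0) = 50 and t = 19: P(19) = 50 e^(1.52) ≈ 229.


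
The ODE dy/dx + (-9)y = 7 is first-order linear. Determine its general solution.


P(x) = -9 ⇒ μ = e^(-9x).
(μ y)' = 7e^(-9x) ⇒ μ y = -(7/9)e^(-9x) + C.
Divide by μ: y = -7/9 + Ce^(9x).


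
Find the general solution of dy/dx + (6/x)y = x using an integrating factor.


P(x) = 6/x ⇒ μ = x^6.
(x^6 y)' = x^7 ⇒ x^6 y = x^8/(8) + C.
Solve for y: y = (1/8)x^2 + C/x^6.


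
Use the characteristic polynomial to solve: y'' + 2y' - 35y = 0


Characteristic equation: r² + 2r - 35 = 0.
Factor: (r + 7)(r - 5) = 0 ⇒ r = -7, 5 (distinct real).
General solution: y = C₁e^(-7x) + C₂e^(5x).


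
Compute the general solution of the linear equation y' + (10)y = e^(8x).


P(x) = 10 ⇒ μ = e^(10x).
(μ y)' = e^(18x) ⇒ μ y = e^(18x)/18 + C.
Divide by μ: y = (1/18)e^(8x) + Ce^(-10x).


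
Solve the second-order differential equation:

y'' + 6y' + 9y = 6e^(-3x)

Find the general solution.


Characteristic polynomial (r + 3)² = 0; repeated root r = -3.
y_h = (C₁ + C₂x)e^(-3x). Forcing matches the repeated root (resonance), so try y_p = Ax² e^(-3x).
Substitute and solve for A: 2A = 6, so A = 3.
General solution: y = (C₁ + C₂x + 3x²)e^(-3x).


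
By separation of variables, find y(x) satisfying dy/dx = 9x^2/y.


Separate variables: y dy = 9x^2 dx.
Integrate both sides: y²/2 = 3x^3 + C₀.
Multiply by 2: y² = 6x^3 + C.


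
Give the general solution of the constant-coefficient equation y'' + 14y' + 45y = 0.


Characteristic equation: r² + 14r + 45 = 0.
Factor: (r + 9)(r + 5) = 0 ⇒ r = -9, -5 (distinct real).
General solution: y = C₁e^(-9x) + C₂e^(-5x).


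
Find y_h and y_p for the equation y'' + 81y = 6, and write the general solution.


Homogeneous part: r² + 81 = 0 ⇒ r = ±9i, so y_h = C₁cos(9x) + C₂sin(9x).
Try constant y_p = A; plug in: 81A = 6 ⇒ A = 2/27.
General solution: y = C₁cos(9x) + C₂sin(9x) + 2/27.


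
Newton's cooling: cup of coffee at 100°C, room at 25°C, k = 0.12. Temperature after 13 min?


Newton's law: dT/dt = -k(T - T_a) has solution T(t) = T_a + (T₀ - T_a)e^(-kt).
Plug in T_a = 25, T₀ = 100, k = 0.12, t = 13: T(13) = 25 + (75)e^(-1.56) ≈ 40.8°C.


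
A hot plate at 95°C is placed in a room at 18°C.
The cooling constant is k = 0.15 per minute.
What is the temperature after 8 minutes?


Newton's law: dT/dt = -k(T - T_a) has solution T(t) = T_a + (T₀ - T_a)e^(-kt).
Plug in T_a = 18, T₀ = 95, k = 0.15, t = 8: T(8) = 18 + (77)e^(-1.20) ≈ 41.2°C.


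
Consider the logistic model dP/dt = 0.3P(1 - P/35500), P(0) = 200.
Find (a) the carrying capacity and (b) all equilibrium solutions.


Logistic ODE dP/dt = 0.3P(1 - P/35500) has equilibria where dP/dt = 0, i.e. P = 0 or P = 35500.
The coefficient (1 - P/K) = 0 when P = K, identifying K = 35500 as the carrying capacity.
(a) K = 35500; (b) equilibria P = 0 and P = 35500.


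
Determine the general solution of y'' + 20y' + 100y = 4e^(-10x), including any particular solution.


Characteristic polynomial (r + 10)² = 0; repeated root r = -10.
y_h = (C₁ + C₂x)e^(-10x). Forcing matches the repeated root (resonance), so try y_p = Ax² e^(-10x).
Substitute and solve for A: 2A = 4, so A = 2.
General solution: y = (C₁ + C₂x + 2x²)e^(-10x).


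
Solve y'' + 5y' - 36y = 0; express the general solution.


Characteristic equation: r² + 5r - 36 = 0.
Factor: (r + 9)(r - 4) = 0 ⇒ r = -9, 4 (distinct real).
General solution: y = C₁e^(-9x) + C₂e^(4x).


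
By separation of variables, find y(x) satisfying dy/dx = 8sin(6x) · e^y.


Separate: e^(-y) dy = 8sin(6x) dx.
Integrate: -e^(-y) = -(4/3)cos(6x) + C₀.
Rearrange: e^(-y) = (4/3)cos(6x) + C.


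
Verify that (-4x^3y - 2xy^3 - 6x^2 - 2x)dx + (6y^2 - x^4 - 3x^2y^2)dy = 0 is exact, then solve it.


Check exactness: ∂M/∂y = -4x^3 - 6xy^2 and ∂N/∂x = -4x^3 - 6xy^2; equal, so the equation is exact.
Integrate M with respect to x (treating y as constant): ∫M dx = -x^4y - x^2y^3 - 2x^3 - x^2 + h(y).
Differentiate w.r.t. y and set equal to N: the x-dependent terms already match, leaving h'(y) = 6y^2. Integrate: h(y) = 2y^3.
So F(x,y) = 2y^3 - x^4y - x^2y^3 - 2x^3 - x^2.
General solution: 2y^3 - x^4y - x^2y^3 - 2x^3 - x^2 = C.


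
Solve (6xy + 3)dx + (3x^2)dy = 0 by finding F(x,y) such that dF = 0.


Check exactness: ∂M/∂y = 6x and ∂N/∂x = 6x; equal, so the equation is exact.
Integrate M with respect to x (treating y as constant): ∫M dx = 3x^2y + 3x + h(y).
Differentiate w.r.t. y and set equal to N: all terms match, so h'(y) = 0 and h is a constant absorbed into C.
General solution: 3x^2y + 3x = C.


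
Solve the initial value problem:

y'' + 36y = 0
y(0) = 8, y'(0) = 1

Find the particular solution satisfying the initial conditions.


Characteristic roots of r² + 36 = 0 are ±6i, so y = C₁cos(6x) + C₂sin(6x).
Apply y(0) = 8: C₁ = 8. Differentiate and apply y'(0) = 1: 6·C₂ = 1, so C₂ = 1/6.
Particular solution: y = 8cos(6x) + (1/6)sin(6x).


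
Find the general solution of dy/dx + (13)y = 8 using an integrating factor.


P(x) = 13, Q(x) = 8; integrating factor μ = e^(13x).
(μ y)' = 8e^(13x) ⇒ μ y = (8/13)e^(13x) + C.
Divide by μ: y = 8/13 + Ce^(-13x).


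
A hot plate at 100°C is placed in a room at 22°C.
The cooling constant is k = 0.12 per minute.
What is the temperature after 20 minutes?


Newton's law: dT/dt = -k(T - T_a) has solution T(t) = T_a + (T₀ - T_a)e^(-kt).
Plug in T_a = 22, T₀ = 100, k = 0.12, t = 20: T(20) = 22 + (78)e^(-2.40) ≈ 29.1°C.


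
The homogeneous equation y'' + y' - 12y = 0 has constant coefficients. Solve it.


Characteristic equation: r² + r - 12 = 0.
Factor: (r - 3)(r + 4) = 0 ⇒ r = 3, -4 (distinct real).
General solution: y = C₁e^(3x) + C₂e^(-4x).


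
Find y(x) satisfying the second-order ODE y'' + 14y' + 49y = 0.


Characteristic equation: r² + 14r + 49 = 0, i.e. (r + 7)² = 0.
Repeated root r = -7; include an x factor for the second linearly independent solution.
General solution: y = (C₁ + C₂x)e^(-7x).


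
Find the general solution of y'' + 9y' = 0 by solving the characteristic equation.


Characteristic equation: r² + 9r = 0.
Factor: (r + 9)(r - 0) = 0 ⇒ r = -9, 0 (distinct real).
General solution: y = C₁e^(-9x) + C₂.


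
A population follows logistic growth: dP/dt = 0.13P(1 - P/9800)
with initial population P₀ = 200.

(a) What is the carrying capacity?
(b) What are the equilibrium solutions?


Logistic ODE dP/dt = 0.13P(1 - P/9800) has equilibria where dP/dt = 0, i.e. P = 0 or P = 9800.
The coefficient (1 - P/K) = 0 when P = K, identifying K = 9800 as the carrying capacity.
(a) K = 9800; (b) equilibria P = 0 and P = 9800.


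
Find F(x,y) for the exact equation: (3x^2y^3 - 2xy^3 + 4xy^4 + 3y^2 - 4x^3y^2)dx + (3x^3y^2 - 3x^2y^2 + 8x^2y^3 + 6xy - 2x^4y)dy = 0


Check exactness: ∂M/∂y = 9x^2y^2 - 6xy^2 + 16xy^3 + 6y - 8x^3y and ∂N/∂x = 9x^2y^2 - 6xy^2 + 16xy^3 + 6y - 8x^3y; equal, so the equation is exact.
Integrate M with respect to x (treating y as constant): ∫M dx = x^3y^3 - x^2y^3 + 2x^2y^4 + 3xy^2 - x^4y^2 + h(y).
Differentiate w.r.t. y and set equal to N: all terms match, so h'(y) = 0 and h is a constant absorbed into C.
General solution: x^3y^3 - x^2y^3 + 2x^2y^4 + 3xy^2 - x^4y^2 = C.


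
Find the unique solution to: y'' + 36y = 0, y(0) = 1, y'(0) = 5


Characteristic roots of r² + 36 = 0 are ±6i, so y = C₁cos(6x) + C₂sin(6x).
Apply y(0) = 1: C₁ = 1. Differentiate and apply y'(0) = 5: 6·C₂ = 5, so C₂ = 5/6.
Particular solution: y = cos(6x) + (5/6)sin(6x).


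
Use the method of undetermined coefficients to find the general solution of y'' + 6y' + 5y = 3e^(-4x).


Characteristic roots of r² + 6r + 5 = 0 are -1, -5.
y_h = C₁e^(-x) + C₂e^(-5x).
Forcing exponent -4 is not a characteristic root; try y_p = Ae^(-4x).
Substitute: A·(16 + (6)·-4 + (5)) = A·-3 = 3, so A = -1.
General solution: y = C₁e^(-x) + C₂e^(-5x) - e^(-4x).


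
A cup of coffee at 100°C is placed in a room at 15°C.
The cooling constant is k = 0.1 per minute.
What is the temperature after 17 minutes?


Newton's law: dT/dt = -k(T - T_a) has solution T(t) = T_a + (T₀ - T_a)e^(-kt).
Plug in T_a = 15, T₀ = 100, k = 0.1, t = 17: T(17) = 15 + (85)e^(-1.70) ≈ 30.5°C.


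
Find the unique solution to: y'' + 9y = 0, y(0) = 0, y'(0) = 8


Characteristic roots of r² + 9 = 0 are ±3i, so y = C₁cos(3x) + C₂sin(3x).
Apply y(0) = 0: C₁ = 0. Differentiate and apply y'(0) = 8: 3·C₂ = 8, so C₂ = 8/3.
Particular solution: y = (8/3)sin(3x).


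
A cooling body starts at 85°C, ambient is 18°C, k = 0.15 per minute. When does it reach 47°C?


From T(t) = T_a + (T₀ - T_a)e^(-kt), set T(t) = 47:
(47 - 18) / (85 - 18) = e^(-0.15t), so t = -ln(0.433)/0.15 ≈ 5.6 minutes.


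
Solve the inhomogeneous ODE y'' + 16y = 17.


Homogeneous part: r² + 16 = 0 ⇒ r = ±4i, so y_h = C₁cos(4x) + C₂sin(4x).
Try constant y_p = A; plug in: 16A = 17 ⇒ A = 17/16.
General solution: y = C₁cos(4x) + C₂sin(4x) + 17/16.


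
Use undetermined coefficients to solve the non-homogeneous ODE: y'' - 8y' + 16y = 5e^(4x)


Characteristic polynomial (r - 4)² = 0; repeated root r = 4.
y_h = (C₁ + C₂x)e^(4x). Forcing matches the repeated root (resonance), so try y_p = Ax² e^(4x).
Substitute and solve for A: 2A = 5, so A = 5/2.
General solution: y = (C₁ + C₂x + (5/2)x²)e^(4x).


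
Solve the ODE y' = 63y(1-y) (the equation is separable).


Separate: dy/[y(1-y)] = 63 dx.
Partial fractions: 1/[y(1-y)] = 1/y + 1/(1-y).
Integrate: ln|y/(1-y)| = 63x + C₀.
Solve for y: y = 1/(1 + Ce^(-63x)).


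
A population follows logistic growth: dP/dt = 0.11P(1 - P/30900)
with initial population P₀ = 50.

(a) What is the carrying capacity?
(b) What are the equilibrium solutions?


Logistic ODE dP/dt = 0.11P(1 - P/30900) has equilibria where dP/dt = 0, i.e. P = 0 or P = 30900.
The coefficient (1 - P/K) = 0 when P = K, identifying K = 30900 as the carrying capacity.
(a) K = 30900; (b) equilibria P = 0 and P = 30900.


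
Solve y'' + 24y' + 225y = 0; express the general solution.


Characteristic equation: r² + 24r + 225 = 0.
Discriminant is negative; roots r = -12 ± 9i (complex conjugate pair).
General solution uses e^(α x)(C₁ cos(β x) + C₂ sin(β x)): y = e^(-12x)(C₁cos(9x) + C₂sin(9x)).


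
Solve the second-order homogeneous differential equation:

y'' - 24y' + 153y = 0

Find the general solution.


Characteristic equation: r² - 24r + 153 = 0.
Discriminant is negative; roots r = 12 ± 3i (complex conjugate pair).
General solution uses e^(α x)(C₁ cos(β x) + C₂ sin(β x)): y = e^(12x)(C₁cos(3x) + C₂sin(3x)).


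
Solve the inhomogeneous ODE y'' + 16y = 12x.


Homogeneous: r² + 16 = 0 ⇒ r = ±4i, y_h = C₁cos(4x) + C₂sin(4x).
Polynomial forcing; try y_p = Ax + B. Then y_p'' + 16 y_p = 16(Ax + B) = 12x, so B = 0 and A = 3/4.
General solution: y = C₁cos(4x) + C₂sin(4x) + (3/4)x.


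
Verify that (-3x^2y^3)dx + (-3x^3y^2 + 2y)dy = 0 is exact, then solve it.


Check exactness: ∂M/∂y = -9x^2y^2 and ∂N/∂x = -9x^2y^2; equal, so the equation is exact.
Integrate M with respect to x (treating y as constant): ∫M dx = -x^3y^3 + h(y).
Differentiate w.r.t. y and set equal to N: the x-dependent terms already match, leaving h'(y) = 2y. Integrate: h(y) = y^2.
So F(x,y) = -x^3y^3 + y^2.
General solution: -x^3y^3 + y^2 = C.


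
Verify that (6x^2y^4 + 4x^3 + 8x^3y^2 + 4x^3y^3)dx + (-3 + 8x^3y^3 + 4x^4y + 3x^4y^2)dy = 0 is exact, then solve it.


Check exactness: ∂M/∂y = 24x^2y^3 + 16x^3y + 12x^3y^2 and ∂N/∂x = 24x^2y^3 + 16x^3y + 12x^3y^2; equal, so the equation is exact.
Integrate M with respect to x (treating y as constant): ∫M dx = 2x^3y^4 + x^4 + 2x^4y^2 + x^4y^3 + h(y).
Differentiate w.r.t. y and set equal to N: the x-dependent terms already match, leaving h'(y) = -3. Integrate: h(y) = -3y.
So F(x,y) = -3y + 2x^3y^4 + x^4 + 2x^4y^2 + x^4y^3.
General solution: -3y + 2x^3y^4 + x^4 + 2x^4y^2 + x^4y^3 = C.


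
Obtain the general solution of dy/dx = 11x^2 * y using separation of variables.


Separate variables: dy/y = 11x^2 dx.
Integrate: ln|y| = (11/3)x^3 + C₀.
Exponentiate: y = Ce^((11/3)x^3).


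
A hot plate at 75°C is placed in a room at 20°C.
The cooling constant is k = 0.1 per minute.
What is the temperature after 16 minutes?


Newton's law: dT/dt = -k(T - T_a) has solution T(t) = T_a + (T₀ - T_a)e^(-kt).
Plug in T_a = 20, T₀ = 75, k = 0.1, t = 16: T(16) = 20 + (55)e^(-1.60) ≈ 31.1°C.


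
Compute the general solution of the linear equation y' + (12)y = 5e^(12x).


P(x) = 12 ⇒ μ = e^(12x).
(μ y)' = 5e^(24x) ⇒ μ y = (5/24)e^(24x) + C.
Divide by μ: y = (5/24)e^(12x) + Ce^(-12x).


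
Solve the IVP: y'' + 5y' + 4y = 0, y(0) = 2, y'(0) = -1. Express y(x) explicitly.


Characteristic roots of r² + 5r + 4 = 0 are -1, -4.
General solution y = c₁ e^(-x) + c₂ e^(-4x).
Apply y(0) = 2: c₁ + c₂ = 2. Apply y'(0) = -1: -1 c₁ - 4 c₂ = -1.
Solve: c₁ = 7/3, c₂ = -1/3.
Particular solution: y = (7/3)e^(-x) - (1/3)e^(-4x).


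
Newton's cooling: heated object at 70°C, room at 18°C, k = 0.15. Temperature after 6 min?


Newton's law: dT/dt = -k(T - T_a) has solution T(t) = T_a + (T₀ - T_a)e^(-kt).
Plug in T_a = 18, T₀ = 70, k = 0.15, t = 6: T(6) = 18 + (52)e^(-0.90) ≈ 39.1°C.


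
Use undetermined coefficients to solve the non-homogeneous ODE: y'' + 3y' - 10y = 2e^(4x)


Characteristic roots of r² + 3r - 10 = 0 are 2, -5.
y_h = C₁e^(2x) + C₂e^(-5x).
Forcing exponent 4 is not a characteristic root; try y_p = Ae^(4x).
Substitute: A·(16 + (3)·4 + (-10)) = A·18 = 2, so A = 1/9.
General solution: y = C₁e^(2x) + C₂e^(-5x) + (1/9)e^(4x).


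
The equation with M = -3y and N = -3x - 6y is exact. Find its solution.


Check exactness: ∂M/∂y = -3 and ∂N/∂x = -3; equal, so the equation is exact.
Integrate M with respect to x (treating y as constant): ∫M dx = -3xy + h(y).
Differentiate w.r.t. y and set equal to N: the x-dependent terms already match, leaving h'(y) = -6y. Integrate: h(y) = -3y^2.
So F(x,y) = -3xy - 3y^2.
General solution: -3xy - 3y^2 = C.


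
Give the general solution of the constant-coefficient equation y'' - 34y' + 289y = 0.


Characteristic equation: r² - 34r + 289 = 0, i.e. (r - 17)² = 0.
Repeated root r = 17; include an x factor for the second linearly independent solution.
General solution: y = (C₁ + C₂x)e^(17x).


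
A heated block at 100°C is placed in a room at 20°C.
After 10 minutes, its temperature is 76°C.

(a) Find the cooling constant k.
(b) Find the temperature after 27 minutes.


Newton's law: T(t) = T_a + (T₀ - T_a)e^(-kt).
(a) Use T(10) = 76: (76 - 20)/(100 - 20) = e^(-k·10), so k = -ln(0.700)/10 ≈ 0.0357.
(b) Apply k to t = 27: T(27) = 20 + (80)e^(-0.963) ≈ 50.5°C.


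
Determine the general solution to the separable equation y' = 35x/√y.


Separate: √y dy = 35x dx.
Integrate: (2/3)y^(3/2) = (35/2)x² + C.


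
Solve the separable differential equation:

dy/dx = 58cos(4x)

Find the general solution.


g(y) = 1, so integrate directly: y = ∫ 58cos(4x) dx = (29/2)sin(4x) + C.


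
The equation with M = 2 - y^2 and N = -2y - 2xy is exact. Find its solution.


Check exactness: ∂M/∂y = -2y and ∂N/∂x = -2y; equal, so the equation is exact.
Integrate M with respect to x (treating y as constant): ∫M dx = 2x - xy^2 + h(y).
Differentiate w.r.t. y and set equal to N: the x-dependent terms already match, leaving h'(y) = -2y. Integrate: h(y) = -y^2.
So F(x,y) = 2x - y^2 - xy^2.
General solution: 2x - y^2 - xy^2 = C.


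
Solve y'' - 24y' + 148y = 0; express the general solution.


Characteristic equation: r² - 24r + 148 = 0.
Discriminant is negative; roots r = 12 ± 2i (complex conjugate pair).
General solution uses e^(α x)(C₁ cos(β x) + C₂ sin(β x)): y = e^(12x)(C₁cos(2x) + C₂sin(2x)).


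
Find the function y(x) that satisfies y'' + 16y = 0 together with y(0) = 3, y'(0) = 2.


Characteristic roots of r² + 16 = 0 are ±4i, so y = C₁cos(4x) + C₂sin(4x).
Apply y(0) = 3: C₁ = 3. Differentiate and apply y'(0) = 2: 4·C₂ = 2, so C₂ = 1/2.
Particular solution: y = 3cos(4x) + (1/2)sin(4x).


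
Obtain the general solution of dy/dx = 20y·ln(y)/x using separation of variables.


Separate: dy/[y ln(y)] = 20 dx/x.
Substitute u = ln(y): du/u = 20 dx/x.
Integrate: ln|ln(y)| = 20ln|x| + C₀, hence ln(y) = C·x^20.


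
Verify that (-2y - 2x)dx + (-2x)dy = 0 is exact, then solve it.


Check exactness: ∂M/∂y = -2 and ∂N/∂x = -2; equal, so the equation is exact.
Integrate M with respect to x (treating y as constant): ∫M dx = -2xy - x^2 + h(y).
Differentiate w.r.t. y and set equal to N: all terms match, so h'(y) = 0 and h is a constant absorbed into C.
General solution: -2xy - x^2 = C.


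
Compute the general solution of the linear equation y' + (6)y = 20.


P(x) = 6, Q(x) = 20; integrating factor μ = e^(6x).
(μ y)' = 20e^(6x) ⇒ μ y = (10/3)e^(6x) + C.
Divide by μ: y = 10/3 + Ce^(-6x).


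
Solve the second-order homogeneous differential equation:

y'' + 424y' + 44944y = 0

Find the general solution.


Characteristic equation: r² + 424r + 44944 = 0, i.e. (r + 212)² = 0.
Repeated root r = -212; include an x factor for the second linearly independent solution.
General solution: y = (C₁ + C₂x)e^(-212x).


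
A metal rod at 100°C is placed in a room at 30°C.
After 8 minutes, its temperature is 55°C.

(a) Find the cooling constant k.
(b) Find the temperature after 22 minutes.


Newton's law: T(t) = T_a + (T₀ - T_a)e^(-kt).
(a) Use T(8) = 55: (55 - 30)/(100 - 30) = e^(-k·8), so k = -ln(0.357)/8 ≈ 0.1287.
(b) Apply k to t = 22: T(22) = 30 + (70)e^(-2.831) ≈ 34.1°C.


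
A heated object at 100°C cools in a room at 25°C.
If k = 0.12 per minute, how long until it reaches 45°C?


From T(t) = T_a + (T₀ - T_a)e^(-kt), set T(t) = 45:
(45 - 25) / (100 - 25) = e^(-0.12t), so t = -ln(0.267)/0.12 ≈ 11.0 minutes.


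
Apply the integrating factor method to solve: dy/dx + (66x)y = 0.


P(x) = 66x ⇒ μ = e^(33x²).
Q(x) = 0 so μ y is constant: y = Ce^(-33x²).


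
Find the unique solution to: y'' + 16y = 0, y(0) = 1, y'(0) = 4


Characteristic roots of r² + 16 = 0 are ±4i, so y = C₁cos(4x) + C₂sin(4x).
Apply y(0) = 1: C₁ = 1. Differentiate and apply y'(0) = 4: 4·C₂ = 4, so C₂ = 1.
Particular solution: y = cos(4x) + sin(4x).


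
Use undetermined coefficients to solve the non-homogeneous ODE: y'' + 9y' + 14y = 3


Characteristic roots of r² + 9r + 14 = 0 are -2, -7.
y_h = C₁e^(-2x) + C₂e^(-7x).
Constant forcing; try y_p = A. Then 14A = 3 ⇒ A = 3/14.
General solution: y = C₁e^(-2x) + C₂e^(-7x) + 3/14.


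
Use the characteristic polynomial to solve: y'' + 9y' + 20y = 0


Characteristic equation: r² + 9r + 20 = 0.
Factor: (r + 4)(r + 5) = 0 ⇒ r = -4, -5 (distinct real).
General solution: y = C₁e^(-4x) + C₂e^(-5x).


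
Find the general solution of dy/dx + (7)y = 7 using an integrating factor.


P(x) = 7, Q(x) = 7; integrating factor μ = e^(7x).
(μ y)' = 7e^(7x) ⇒ μ y = e^(7x) + C.
Divide by μ: y = 1 + Ce^(-7x).


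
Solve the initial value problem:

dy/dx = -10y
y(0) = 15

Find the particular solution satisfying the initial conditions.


General solution of y' = -10y is y = Ce^(-10x).
Apply y(0) = 15: C = 15.
Particular solution: y = 15e^(-10x).


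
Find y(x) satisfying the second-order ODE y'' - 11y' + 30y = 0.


Characteristic equation: r² - 11r + 30 = 0.
Factor: (r - 5)(r - 6) = 0 ⇒ r = 5, 6 (distinct real).
General solution: y = C₁e^(5x) + C₂e^(6x).


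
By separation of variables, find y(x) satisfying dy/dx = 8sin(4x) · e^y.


Separate: e^(-y) dy = 8sin(4x) dx.
Integrate: -e^(-y) = -2cos(4x) + C₀.
Rearrange: e^(-y) = 2cos(4x) + C.


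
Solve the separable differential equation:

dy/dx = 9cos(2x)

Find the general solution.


g(y) = 1, so integrate directly: y = ∫ 9cos(2x) dx = (9/2)sin(2x) + C.


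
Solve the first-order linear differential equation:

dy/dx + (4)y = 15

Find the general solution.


P(x) = 4, Q(x) = 15; integrating factor μ = e^(4x).
(μ y)' = 15e^(4x) ⇒ μ y = (15/4)e^(4x) + C.
Divide by μ: y = 15/4 + Ce^(-4x).
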